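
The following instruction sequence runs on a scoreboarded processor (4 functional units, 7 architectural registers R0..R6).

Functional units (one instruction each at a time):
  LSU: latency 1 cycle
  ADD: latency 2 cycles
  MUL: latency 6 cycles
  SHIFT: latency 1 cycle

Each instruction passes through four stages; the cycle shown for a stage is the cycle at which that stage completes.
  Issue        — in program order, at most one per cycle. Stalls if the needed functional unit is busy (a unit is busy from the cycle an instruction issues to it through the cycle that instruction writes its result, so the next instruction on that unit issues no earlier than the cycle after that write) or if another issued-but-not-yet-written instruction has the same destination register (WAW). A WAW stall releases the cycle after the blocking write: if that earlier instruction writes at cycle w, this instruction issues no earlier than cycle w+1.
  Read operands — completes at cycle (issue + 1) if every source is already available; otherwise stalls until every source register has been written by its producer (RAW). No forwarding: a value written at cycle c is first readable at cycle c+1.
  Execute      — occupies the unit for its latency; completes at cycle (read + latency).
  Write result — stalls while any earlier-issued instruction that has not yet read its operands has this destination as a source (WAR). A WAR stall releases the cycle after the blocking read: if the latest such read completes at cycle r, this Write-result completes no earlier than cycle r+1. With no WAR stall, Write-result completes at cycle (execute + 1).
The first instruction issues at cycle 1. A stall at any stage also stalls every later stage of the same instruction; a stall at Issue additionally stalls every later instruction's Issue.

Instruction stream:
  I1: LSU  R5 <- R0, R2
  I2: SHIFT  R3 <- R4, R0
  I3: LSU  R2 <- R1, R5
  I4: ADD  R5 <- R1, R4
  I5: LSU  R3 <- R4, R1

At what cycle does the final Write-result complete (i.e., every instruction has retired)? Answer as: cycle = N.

cycle = 12

c1: I1 dispatched to LSU
c2: I1 operands ready, I2 dispatched to SHIFT
c3: I1 complete, I2 operands ready
c4: R5←I1, I2 complete
c5: R3←I2, I3 dispatched to LSU
c6: I3 operands ready, I4 dispatched to ADD
c7: I3 complete, I4 operands ready
c8: R2←I3
c9: I4 complete, I5 dispatched to LSU
c10: R5←I4, I5 operands ready
c11: I5 complete
c12: R3←I5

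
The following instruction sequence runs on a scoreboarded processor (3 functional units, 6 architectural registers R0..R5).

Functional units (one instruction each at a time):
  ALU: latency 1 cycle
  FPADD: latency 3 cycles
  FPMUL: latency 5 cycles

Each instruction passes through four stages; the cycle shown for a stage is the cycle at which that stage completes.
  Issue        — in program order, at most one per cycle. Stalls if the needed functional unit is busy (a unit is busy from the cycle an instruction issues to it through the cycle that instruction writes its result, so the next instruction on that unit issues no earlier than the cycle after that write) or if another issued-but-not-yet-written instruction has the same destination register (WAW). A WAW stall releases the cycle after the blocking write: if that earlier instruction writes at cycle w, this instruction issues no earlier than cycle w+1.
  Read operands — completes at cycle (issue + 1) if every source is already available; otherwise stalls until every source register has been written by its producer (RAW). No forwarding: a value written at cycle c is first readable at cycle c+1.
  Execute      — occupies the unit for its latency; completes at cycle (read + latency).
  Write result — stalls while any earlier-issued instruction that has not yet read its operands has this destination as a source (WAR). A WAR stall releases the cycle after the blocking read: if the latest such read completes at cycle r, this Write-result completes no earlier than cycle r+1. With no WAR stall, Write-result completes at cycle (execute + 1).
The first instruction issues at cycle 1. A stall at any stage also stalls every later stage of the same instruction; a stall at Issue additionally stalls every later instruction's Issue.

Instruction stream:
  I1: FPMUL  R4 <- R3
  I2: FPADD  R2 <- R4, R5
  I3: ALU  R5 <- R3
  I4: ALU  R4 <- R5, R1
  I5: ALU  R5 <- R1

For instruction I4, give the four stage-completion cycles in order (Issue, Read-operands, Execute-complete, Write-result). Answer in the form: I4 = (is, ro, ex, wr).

c1: I1 dispatched to FPMUL
c2: I1 operands ready, I2 dispatched to FPADD
c3: I3 dispatched to ALU
c4: I3 operands ready
c5: I3 complete
c7: I1 complete
c8: R4←I1
c9: I2 operands ready
c10: R5←I3
c11: I4 dispatched to ALU
c12: I2 complete, I4 operands ready
c13: R2←I2, I4 complete
c14: R4←I4
c15: I5 dispatched to ALU
c16: I5 operands ready
c17: I5 complete
c18: R5←I5

I4 = (11, 12, 13, 14)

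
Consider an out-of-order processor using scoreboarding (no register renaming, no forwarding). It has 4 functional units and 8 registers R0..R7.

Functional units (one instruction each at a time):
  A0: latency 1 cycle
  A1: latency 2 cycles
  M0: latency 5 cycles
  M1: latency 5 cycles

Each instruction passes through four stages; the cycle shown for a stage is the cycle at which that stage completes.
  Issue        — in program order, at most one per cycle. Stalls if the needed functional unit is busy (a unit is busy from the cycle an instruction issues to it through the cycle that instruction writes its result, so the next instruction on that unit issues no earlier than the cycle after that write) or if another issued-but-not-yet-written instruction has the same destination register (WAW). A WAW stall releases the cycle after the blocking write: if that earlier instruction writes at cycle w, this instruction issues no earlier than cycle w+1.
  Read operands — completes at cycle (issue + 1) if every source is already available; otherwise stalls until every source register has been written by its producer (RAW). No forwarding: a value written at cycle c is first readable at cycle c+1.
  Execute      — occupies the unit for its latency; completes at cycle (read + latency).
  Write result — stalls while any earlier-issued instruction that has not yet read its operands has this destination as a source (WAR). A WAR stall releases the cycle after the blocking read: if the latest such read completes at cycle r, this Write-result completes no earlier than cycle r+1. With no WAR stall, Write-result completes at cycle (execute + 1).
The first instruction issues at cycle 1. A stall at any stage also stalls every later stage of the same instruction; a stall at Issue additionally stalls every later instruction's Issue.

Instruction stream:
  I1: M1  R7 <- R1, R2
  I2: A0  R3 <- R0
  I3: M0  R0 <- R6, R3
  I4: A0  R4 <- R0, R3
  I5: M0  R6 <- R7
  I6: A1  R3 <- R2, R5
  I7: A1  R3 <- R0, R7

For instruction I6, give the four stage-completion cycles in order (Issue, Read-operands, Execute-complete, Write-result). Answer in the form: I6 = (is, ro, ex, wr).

I6 = (14, 15, 17, 18)

cycle 1: I1 dispatched to M1
cycle 2: I1 operands ready | I2 dispatched to A0
cycle 3: I2 operands ready | I3 dispatched to M0
cycle 4: I2 complete
cycle 5: R3←I2
cycle 6: I3 operands ready | I4 dispatched to A0
cycle 7: I1 complete
cycle 8: R7←I1
cycle 11: I3 complete
cycle 12: R0←I3
cycle 13: I4 operands ready | I5 dispatched to M0
cycle 14: I4 complete | I5 operands ready | I6 dispatched to A1
cycle 15: R4←I4 | I6 operands ready
cycle 17: I6 complete
cycle 18: R3←I6
cycle 19: I5 complete | I7 dispatched to A1
cycle 20: R6←I5 | I7 operands ready
cycle 22: I7 complete
cycle 23: R3←I7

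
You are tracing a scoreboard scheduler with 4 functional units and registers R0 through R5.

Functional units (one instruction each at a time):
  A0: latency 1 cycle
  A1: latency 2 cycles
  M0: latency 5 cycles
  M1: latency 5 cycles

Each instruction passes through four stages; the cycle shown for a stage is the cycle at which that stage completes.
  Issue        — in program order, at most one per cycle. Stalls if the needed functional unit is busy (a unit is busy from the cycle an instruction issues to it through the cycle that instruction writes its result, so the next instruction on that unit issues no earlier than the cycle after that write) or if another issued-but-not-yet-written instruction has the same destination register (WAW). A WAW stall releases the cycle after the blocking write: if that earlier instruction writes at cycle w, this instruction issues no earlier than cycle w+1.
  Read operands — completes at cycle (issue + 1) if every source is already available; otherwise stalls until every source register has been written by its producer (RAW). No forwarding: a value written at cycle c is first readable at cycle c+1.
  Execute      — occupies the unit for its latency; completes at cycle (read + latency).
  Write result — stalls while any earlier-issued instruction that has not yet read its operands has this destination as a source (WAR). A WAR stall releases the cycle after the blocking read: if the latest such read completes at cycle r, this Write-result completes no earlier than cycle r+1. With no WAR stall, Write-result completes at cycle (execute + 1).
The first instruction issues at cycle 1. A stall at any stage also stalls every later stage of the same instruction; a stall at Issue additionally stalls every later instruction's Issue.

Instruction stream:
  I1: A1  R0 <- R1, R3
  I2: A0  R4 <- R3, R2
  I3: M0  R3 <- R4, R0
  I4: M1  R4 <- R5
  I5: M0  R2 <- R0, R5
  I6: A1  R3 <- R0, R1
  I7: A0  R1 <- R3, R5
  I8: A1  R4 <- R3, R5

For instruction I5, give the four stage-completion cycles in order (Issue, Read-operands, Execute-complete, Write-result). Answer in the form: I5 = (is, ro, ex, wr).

I1 -> (1, 2, 4, 5)
I2 -> (2, 3, 4, 5)
I3 -> (3, 6, 11, 12)  // RAW R4: wait I2 write@5, RAW R0: wait I1 write@5
I4 -> (6, 7, 12, 13)  // WAW R4: wait I2 write@5
I5 -> (13, 14, 19, 20)  // struct: M0 busy until I3 writes@12
I6 -> (14, 15, 17, 18)
I7 -> (15, 19, 20, 21)  // RAW R3: wait I6 write@18
I8 -> (19, 20, 22, 23)  // struct: A1 busy until I6 writes@18

I5 = (13, 14, 19, 20)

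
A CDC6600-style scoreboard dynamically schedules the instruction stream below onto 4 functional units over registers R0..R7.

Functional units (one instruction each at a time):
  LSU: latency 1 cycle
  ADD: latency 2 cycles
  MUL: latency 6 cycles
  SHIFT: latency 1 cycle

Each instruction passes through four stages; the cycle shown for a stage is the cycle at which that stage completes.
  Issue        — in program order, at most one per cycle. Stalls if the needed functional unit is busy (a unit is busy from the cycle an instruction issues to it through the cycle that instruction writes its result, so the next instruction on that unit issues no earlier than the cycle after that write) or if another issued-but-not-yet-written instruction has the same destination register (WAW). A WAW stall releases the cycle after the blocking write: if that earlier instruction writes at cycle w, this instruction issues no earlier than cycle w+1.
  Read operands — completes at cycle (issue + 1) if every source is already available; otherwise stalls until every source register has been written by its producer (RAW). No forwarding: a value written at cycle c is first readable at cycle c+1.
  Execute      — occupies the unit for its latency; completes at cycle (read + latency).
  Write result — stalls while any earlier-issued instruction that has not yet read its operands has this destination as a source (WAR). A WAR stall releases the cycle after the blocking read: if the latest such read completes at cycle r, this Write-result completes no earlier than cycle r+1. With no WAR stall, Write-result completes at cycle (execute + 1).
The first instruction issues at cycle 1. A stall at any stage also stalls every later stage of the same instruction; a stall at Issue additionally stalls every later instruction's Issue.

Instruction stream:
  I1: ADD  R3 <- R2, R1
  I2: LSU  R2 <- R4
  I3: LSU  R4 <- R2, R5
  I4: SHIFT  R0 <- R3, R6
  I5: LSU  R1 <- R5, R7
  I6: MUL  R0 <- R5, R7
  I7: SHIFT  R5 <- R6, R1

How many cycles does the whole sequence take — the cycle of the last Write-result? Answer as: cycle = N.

  I1 | 1 | 2 | 4 | 5
  I2 | 2 | 3 | 4 | 5
  I3 | 6 | 7 | 8 | 9   struct: LSU busy until I2 writes@5
  I4 | 7 | 8 | 9 | 10
  I5 | 10 | 11 | 12 | 13   struct: LSU busy until I3 writes@9
  I6 | 11 | 12 | 18 | 19
  I7 | 12 | 14 | 15 | 16   RAW R1: wait I5 write@13

cycle = 19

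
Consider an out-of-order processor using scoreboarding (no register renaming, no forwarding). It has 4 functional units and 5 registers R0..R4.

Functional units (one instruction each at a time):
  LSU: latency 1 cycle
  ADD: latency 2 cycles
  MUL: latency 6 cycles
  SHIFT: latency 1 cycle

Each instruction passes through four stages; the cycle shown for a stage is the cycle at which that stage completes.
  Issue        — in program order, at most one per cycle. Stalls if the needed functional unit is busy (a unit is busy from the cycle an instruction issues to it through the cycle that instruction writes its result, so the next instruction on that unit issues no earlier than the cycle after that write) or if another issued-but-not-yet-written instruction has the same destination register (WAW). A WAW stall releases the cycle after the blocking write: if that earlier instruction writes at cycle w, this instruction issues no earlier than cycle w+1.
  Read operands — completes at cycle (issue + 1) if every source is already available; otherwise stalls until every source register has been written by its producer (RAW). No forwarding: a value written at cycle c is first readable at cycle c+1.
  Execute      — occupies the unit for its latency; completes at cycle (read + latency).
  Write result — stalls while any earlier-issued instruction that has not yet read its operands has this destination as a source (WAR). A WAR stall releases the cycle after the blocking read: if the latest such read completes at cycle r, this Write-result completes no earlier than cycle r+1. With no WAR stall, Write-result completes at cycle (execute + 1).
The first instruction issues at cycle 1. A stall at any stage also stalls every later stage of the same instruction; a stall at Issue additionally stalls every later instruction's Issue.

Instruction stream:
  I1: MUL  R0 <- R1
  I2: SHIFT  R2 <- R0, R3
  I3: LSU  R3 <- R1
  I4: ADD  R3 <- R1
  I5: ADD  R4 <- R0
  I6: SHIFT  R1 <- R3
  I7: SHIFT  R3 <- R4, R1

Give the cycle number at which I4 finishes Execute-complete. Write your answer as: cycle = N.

[1] issue I1 (MUL)
[2] I1 read-ops · issue I2 (SHIFT)
[3] issue I3 (LSU)
[4] I3 read-ops
[5] I3 finished on LSU
[8] I1 finished on MUL
[9] I1→R0
[10] I2 read-ops
[11] I2 finished on SHIFT · I3→R3
[12] I2→R2 · issue I4 (ADD)
[13] I4 read-ops
[15] I4 finished on ADD
[16] I4→R3
[17] issue I5 (ADD)
[18] I5 read-ops · issue I6 (SHIFT)
[19] I6 read-ops
[20] I5 finished on ADD · I6 finished on SHIFT
[21] I5→R4 · I6→R1
[22] issue I7 (SHIFT)
[23] I7 read-ops
[24] I7 finished on SHIFT
[25] I7→R3

cycle = 15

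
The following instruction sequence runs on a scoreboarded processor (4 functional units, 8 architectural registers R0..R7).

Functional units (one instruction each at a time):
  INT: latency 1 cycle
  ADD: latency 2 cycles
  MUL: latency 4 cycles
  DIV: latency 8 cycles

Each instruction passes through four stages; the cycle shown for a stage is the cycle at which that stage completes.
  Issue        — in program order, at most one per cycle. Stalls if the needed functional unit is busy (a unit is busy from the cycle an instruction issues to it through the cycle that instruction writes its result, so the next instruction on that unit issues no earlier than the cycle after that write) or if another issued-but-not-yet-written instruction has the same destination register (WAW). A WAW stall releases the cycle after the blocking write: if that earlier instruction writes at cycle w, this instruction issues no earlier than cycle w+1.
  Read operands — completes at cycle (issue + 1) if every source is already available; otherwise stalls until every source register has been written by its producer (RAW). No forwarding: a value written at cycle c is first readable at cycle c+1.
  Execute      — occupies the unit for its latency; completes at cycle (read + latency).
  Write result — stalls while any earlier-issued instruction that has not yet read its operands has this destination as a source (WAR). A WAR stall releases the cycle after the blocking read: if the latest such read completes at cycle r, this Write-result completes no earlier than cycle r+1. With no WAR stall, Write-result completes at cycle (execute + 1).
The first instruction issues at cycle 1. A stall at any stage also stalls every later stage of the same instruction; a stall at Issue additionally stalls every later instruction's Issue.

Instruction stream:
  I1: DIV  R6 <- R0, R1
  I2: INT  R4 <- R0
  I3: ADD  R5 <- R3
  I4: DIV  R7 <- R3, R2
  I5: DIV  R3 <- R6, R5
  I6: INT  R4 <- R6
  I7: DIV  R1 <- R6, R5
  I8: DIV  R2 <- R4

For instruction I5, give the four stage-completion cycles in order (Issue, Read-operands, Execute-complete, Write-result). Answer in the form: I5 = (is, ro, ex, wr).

I5 = (23, 24, 32, 33)

I1 -> (1, 2, 10, 11)
I2 -> (2, 3, 4, 5)
I3 -> (3, 4, 6, 7)
I4 -> (12, 13, 21, 22)  // struct: DIV busy until I1 writes@11
I5 -> (23, 24, 32, 33)  // struct: DIV busy until I4 writes@22
I6 -> (24, 25, 26, 27)
I7 -> (34, 35, 43, 44)  // struct: DIV busy until I5 writes@33
I8 -> (45, 46, 54, 55)  // struct: DIV busy until I7 writes@44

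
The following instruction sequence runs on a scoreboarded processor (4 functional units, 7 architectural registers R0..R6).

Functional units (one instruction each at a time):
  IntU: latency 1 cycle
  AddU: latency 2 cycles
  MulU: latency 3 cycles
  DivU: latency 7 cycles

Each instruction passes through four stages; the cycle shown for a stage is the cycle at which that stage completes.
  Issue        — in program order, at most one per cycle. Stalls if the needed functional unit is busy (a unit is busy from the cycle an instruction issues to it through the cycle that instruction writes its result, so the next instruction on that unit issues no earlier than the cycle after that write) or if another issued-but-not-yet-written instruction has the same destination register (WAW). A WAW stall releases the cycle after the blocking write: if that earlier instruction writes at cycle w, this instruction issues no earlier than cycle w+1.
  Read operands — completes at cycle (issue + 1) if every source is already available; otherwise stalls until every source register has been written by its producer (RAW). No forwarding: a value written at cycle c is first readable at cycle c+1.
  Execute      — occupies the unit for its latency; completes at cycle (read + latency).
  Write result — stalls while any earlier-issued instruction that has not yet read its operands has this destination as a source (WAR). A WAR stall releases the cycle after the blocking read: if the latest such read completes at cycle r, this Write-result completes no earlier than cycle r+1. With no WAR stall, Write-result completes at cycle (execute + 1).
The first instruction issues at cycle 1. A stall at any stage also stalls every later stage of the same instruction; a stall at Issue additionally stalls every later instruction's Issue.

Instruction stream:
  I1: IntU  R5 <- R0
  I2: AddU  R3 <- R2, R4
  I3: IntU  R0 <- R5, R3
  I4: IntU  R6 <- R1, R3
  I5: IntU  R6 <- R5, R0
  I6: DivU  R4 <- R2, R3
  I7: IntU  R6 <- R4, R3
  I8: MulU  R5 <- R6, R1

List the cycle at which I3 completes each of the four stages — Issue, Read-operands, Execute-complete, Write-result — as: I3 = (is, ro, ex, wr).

c1: I1→IntU
c2: I1 RO · I2→AddU
c3: I1 EX · I2 RO
c4: I1 WR R5
c5: I2 EX · I3→IntU
c6: I2 WR R3
c7: I3 RO
c8: I3 EX
c9: I3 WR R0
c10: I4→IntU
c11: I4 RO
c12: I4 EX
c13: I4 WR R6
c14: I5→IntU
c15: I5 RO · I6→DivU
c16: I5 EX · I6 RO
c17: I5 WR R6
c18: I7→IntU
c19: I8→MulU
c23: I6 EX
c24: I6 WR R4
c25: I7 RO
c26: I7 EX
c27: I7 WR R6
c28: I8 RO
c31: I8 EX
c32: I8 WR R5

I3 = (5, 7, 8, 9)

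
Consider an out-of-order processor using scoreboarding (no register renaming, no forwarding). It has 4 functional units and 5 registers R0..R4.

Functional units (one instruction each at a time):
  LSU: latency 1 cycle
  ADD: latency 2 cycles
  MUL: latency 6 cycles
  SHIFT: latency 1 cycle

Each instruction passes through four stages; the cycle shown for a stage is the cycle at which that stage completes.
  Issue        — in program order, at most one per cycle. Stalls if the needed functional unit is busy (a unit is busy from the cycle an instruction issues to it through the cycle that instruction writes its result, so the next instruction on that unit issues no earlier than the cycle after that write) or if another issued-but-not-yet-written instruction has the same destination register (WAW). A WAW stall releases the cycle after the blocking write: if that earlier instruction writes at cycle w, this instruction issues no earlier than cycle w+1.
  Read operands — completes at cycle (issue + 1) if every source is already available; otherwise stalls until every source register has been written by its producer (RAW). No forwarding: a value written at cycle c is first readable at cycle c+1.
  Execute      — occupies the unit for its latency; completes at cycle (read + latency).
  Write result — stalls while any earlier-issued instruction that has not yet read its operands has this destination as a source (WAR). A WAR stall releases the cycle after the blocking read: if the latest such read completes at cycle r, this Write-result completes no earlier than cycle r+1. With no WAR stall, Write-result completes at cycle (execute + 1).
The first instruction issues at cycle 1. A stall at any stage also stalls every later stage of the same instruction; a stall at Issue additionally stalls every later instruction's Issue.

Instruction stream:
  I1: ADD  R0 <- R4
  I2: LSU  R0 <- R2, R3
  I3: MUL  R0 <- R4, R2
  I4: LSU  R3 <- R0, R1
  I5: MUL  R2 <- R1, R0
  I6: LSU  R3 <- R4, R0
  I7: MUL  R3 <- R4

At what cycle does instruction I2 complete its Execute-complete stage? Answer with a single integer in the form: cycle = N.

cycle = 8

c1: I1→ADD
c2: I1 RO
c4: I1 EX
c5: I1 WR R0
c6: I2→LSU
c7: I2 RO
c8: I2 EX
c9: I2 WR R0
c10: I3→MUL
c11: I3 RO | I4→LSU
c17: I3 EX
c18: I3 WR R0
c19: I4 RO | I5→MUL
c20: I4 EX | I5 RO
c21: I4 WR R3
c22: I6→LSU
c23: I6 RO
c24: I6 EX
c25: I6 WR R3
c26: I5 EX
c27: I5 WR R2
c28: I7→MUL
c29: I7 RO
c35: I7 EX
c36: I7 WR R3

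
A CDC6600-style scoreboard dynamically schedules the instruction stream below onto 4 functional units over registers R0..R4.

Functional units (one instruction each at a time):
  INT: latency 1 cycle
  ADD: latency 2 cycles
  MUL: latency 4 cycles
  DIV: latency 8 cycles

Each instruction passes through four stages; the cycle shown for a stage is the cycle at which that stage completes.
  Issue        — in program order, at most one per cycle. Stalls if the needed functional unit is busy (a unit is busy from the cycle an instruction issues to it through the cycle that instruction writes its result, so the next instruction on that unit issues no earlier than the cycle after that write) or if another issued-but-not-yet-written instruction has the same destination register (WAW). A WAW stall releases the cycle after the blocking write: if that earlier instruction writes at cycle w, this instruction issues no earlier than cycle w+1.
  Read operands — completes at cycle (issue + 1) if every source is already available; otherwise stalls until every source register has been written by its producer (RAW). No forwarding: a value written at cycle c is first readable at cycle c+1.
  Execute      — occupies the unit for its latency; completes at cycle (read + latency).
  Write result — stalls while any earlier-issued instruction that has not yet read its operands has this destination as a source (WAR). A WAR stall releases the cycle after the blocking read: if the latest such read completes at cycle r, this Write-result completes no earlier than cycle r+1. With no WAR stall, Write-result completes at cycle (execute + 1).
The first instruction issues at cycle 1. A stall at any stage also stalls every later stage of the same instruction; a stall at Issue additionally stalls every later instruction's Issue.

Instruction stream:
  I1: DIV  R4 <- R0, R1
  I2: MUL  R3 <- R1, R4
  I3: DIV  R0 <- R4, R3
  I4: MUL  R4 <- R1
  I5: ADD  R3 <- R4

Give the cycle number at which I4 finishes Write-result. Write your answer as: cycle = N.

cycle = 24

I1: IS=1 RO=2 EX=10 WR=11
I2: IS=2 RO=12 EX=16 WR=17  [RAW R4: wait I1 write@11]
I3: IS=12 RO=18 EX=26 WR=27  [struct: DIV busy until I1 writes@11; RAW R3: wait I2 write@17]
I4: IS=18 RO=19 EX=23 WR=24  [struct: MUL busy until I2 writes@17]
I5: IS=19 RO=25 EX=27 WR=28  [RAW R4: wait I4 write@24]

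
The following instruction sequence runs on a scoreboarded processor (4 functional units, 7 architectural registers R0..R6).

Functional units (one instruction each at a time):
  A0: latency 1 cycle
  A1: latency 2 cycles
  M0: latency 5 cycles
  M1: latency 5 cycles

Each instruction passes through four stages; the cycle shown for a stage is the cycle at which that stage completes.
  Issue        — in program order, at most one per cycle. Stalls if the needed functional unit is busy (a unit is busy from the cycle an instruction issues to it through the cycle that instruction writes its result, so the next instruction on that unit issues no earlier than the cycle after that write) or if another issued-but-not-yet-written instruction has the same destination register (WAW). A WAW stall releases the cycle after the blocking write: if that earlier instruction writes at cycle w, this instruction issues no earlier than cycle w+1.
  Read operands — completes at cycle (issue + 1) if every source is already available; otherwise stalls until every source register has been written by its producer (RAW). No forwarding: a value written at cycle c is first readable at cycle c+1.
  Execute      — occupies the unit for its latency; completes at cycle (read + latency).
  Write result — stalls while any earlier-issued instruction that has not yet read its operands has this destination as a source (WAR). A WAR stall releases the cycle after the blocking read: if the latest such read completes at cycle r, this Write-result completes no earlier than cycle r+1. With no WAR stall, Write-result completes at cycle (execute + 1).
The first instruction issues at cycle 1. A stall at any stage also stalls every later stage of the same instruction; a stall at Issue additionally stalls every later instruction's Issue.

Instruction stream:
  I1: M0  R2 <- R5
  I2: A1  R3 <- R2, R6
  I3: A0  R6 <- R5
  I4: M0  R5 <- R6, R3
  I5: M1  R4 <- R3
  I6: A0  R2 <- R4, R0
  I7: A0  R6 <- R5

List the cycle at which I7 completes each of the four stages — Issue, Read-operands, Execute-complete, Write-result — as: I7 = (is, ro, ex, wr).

  I1 | 1 | 2 | 7 | 8
  I2 | 2 | 9 | 11 | 12   RAW R2: wait I1 write@8
  I3 | 3 | 4 | 5 | 10   WAR R6: wait I2 read@9
  I4 | 9 | 13 | 18 | 19   struct: M0 busy until I1 writes@8 · RAW R3: wait I2 write@12
  I5 | 10 | 13 | 18 | 19   RAW R3: wait I2 write@12
  I6 | 11 | 20 | 21 | 22   RAW R4: wait I5 write@19
  I7 | 23 | 24 | 25 | 26   struct: A0 busy until I6 writes@22

I7 = (23, 24, 25, 26)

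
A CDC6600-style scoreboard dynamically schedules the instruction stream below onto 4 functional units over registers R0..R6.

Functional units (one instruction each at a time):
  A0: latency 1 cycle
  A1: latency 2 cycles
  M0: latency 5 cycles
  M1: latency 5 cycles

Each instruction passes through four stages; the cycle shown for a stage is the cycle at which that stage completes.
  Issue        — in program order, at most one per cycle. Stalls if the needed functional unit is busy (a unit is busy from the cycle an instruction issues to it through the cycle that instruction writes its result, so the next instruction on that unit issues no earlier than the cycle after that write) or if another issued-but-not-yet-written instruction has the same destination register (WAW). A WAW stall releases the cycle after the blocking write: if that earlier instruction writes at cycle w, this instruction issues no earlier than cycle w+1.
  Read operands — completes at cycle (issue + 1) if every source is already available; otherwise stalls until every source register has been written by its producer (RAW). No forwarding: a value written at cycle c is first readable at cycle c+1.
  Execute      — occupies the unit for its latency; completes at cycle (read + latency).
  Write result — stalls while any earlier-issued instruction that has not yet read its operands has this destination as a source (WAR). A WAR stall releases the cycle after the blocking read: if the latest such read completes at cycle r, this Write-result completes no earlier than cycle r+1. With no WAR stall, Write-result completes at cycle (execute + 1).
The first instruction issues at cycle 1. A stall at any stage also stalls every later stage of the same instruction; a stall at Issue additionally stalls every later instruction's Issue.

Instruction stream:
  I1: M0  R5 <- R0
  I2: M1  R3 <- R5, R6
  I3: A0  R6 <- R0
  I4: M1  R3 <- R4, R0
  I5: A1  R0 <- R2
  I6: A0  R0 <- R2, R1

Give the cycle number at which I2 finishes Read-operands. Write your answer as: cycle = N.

[I1] 1/2/7/8
[I2] 2/9/14/15  (RAW R5: wait I1 write@8)
[I3] 3/4/5/10  (WAR R6: wait I2 read@9)
[I4] 16/17/22/23  (struct: M1 busy until I2 writes@15)
[I5] 17/18/20/21
[I6] 22/23/24/25  (WAW R0: wait I5 write@21)

cycle = 9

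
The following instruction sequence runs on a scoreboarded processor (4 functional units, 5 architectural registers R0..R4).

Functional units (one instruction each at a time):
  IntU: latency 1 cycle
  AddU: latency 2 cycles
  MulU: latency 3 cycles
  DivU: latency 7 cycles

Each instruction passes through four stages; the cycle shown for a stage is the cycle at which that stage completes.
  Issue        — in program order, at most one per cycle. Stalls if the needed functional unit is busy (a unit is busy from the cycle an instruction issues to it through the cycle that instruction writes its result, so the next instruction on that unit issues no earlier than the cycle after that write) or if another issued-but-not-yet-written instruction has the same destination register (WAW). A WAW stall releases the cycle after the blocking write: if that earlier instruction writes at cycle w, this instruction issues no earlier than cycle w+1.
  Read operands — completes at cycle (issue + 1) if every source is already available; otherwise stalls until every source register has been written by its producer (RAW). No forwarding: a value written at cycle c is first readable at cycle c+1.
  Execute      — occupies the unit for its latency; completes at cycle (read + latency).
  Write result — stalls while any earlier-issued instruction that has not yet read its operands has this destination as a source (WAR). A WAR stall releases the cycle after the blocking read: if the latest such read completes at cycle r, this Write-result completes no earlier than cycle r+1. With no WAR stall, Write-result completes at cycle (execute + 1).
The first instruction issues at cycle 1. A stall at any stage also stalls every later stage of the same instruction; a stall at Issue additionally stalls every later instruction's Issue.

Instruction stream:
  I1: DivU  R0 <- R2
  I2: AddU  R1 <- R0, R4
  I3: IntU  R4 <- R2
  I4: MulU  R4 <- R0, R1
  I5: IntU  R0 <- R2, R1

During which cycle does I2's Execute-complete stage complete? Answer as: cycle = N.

c1: I1→DivU
c2: I1 RO · I2→AddU
c3: I3→IntU
c4: I3 RO
c5: I3 EX
c9: I1 EX
c10: I1 WR R0
c11: I2 RO
c12: I3 WR R4
c13: I2 EX · I4→MulU
c14: I2 WR R1 · I5→IntU
c15: I4 RO · I5 RO
c16: I5 EX
c17: I5 WR R0
c18: I4 EX
c19: I4 WR R4

cycle = 13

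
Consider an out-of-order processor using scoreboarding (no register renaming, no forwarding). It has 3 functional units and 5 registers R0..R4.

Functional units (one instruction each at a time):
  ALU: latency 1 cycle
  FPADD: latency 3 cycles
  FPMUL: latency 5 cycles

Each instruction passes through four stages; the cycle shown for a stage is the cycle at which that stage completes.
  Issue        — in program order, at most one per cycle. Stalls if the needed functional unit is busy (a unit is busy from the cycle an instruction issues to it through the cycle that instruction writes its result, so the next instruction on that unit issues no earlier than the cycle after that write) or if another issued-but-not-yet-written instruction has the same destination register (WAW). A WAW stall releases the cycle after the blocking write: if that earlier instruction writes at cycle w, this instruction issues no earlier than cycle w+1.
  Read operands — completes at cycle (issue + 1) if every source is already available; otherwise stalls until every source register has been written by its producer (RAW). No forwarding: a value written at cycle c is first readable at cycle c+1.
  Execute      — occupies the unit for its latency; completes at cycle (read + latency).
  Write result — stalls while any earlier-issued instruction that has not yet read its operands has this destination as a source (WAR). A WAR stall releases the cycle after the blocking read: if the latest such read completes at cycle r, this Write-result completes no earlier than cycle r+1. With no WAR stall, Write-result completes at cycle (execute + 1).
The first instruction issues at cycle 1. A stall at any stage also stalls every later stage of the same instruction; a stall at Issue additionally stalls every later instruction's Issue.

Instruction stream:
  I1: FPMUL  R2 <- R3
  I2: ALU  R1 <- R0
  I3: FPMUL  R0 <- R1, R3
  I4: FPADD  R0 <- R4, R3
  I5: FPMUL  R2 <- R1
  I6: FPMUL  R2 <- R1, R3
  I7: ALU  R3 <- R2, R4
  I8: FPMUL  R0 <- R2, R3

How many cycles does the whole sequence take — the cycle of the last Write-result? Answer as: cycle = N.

[1] I1 issues→FPMUL
[2] I1 reads | I2 issues→ALU
[3] I2 reads
[4] I2 exec-done
[5] I2 writes R1
[7] I1 exec-done
[8] I1 writes R2
[9] I3 issues→FPMUL
[10] I3 reads
[15] I3 exec-done
[16] I3 writes R0
[17] I4 issues→FPADD
[18] I4 reads | I5 issues→FPMUL
[19] I5 reads
[21] I4 exec-done
[22] I4 writes R0
[24] I5 exec-done
[25] I5 writes R2
[26] I6 issues→FPMUL
[27] I6 reads | I7 issues→ALU
[32] I6 exec-done
[33] I6 writes R2
[34] I7 reads | I8 issues→FPMUL
[35] I7 exec-done
[36] I7 writes R3
[37] I8 reads
[42] I8 exec-done
[43] I8 writes R0

cycle = 43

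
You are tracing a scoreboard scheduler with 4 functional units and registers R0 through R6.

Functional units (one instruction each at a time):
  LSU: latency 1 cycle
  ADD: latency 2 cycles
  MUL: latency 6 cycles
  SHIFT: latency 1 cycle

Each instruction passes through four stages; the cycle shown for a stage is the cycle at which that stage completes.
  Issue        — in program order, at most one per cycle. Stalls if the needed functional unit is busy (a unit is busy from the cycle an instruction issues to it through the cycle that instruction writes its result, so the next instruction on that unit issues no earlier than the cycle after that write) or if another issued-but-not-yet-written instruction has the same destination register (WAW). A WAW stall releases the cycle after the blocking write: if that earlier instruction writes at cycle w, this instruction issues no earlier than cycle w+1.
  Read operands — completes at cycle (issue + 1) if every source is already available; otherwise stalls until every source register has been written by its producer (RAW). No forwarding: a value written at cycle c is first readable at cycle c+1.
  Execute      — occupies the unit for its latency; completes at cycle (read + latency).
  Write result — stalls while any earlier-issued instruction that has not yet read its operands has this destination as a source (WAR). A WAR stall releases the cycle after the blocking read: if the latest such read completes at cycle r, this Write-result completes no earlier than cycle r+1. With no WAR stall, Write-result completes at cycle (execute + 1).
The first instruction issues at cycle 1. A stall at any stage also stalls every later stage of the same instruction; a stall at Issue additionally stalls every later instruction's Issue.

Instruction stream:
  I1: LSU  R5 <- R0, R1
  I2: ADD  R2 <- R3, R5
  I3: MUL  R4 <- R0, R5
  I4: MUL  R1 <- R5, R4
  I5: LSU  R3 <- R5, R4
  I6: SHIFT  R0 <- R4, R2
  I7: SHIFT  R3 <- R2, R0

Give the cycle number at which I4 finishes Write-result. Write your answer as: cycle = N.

cycle = 21

[I1] 1/2/3/4
[I2] 2/5/7/8  (RAW R5: wait I1 write@4)
[I3] 3/5/11/12  (RAW R5: wait I1 write@4)
[I4] 13/14/20/21  (struct: MUL busy until I3 writes@12)
[I5] 14/15/16/17
[I6] 15/16/17/18
[I7] 19/20/21/22  (struct: SHIFT busy until I6 writes@18)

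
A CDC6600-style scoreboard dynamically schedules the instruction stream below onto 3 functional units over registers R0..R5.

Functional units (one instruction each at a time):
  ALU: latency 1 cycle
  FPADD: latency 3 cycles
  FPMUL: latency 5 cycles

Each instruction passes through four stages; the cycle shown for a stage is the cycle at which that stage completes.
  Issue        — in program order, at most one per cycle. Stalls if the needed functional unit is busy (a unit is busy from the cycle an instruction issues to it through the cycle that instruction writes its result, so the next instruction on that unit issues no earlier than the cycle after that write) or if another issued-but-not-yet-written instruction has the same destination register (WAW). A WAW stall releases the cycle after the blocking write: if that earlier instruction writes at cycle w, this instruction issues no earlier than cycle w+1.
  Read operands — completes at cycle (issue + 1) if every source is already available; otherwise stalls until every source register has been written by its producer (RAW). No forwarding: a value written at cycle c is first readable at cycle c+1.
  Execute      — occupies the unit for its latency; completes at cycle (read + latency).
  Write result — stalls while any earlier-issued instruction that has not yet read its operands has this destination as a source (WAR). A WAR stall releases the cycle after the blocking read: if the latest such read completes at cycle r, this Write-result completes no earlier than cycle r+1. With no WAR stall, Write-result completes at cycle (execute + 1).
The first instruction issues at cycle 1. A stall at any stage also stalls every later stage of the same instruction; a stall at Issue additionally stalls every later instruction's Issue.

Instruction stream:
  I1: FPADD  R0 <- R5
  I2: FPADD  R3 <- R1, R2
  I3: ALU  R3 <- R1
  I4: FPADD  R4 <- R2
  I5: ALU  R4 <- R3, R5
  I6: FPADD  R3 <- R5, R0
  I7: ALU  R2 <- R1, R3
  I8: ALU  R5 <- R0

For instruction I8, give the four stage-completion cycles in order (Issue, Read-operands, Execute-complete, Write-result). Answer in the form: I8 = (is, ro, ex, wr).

[I1] 1/2/5/6
[I2] 7/8/11/12  (struct: FPADD busy until I1 writes@6)
[I3] 13/14/15/16  (WAW R3: wait I2 write@12)
[I4] 14/15/18/19
[I5] 20/21/22/23  (WAW R4: wait I4 write@19)
[I6] 21/22/25/26
[I7] 24/27/28/29  (struct: ALU busy until I5 writes@23; RAW R3: wait I6 write@26)
[I8] 30/31/32/33  (struct: ALU busy until I7 writes@29)

I8 = (30, 31, 32, 33)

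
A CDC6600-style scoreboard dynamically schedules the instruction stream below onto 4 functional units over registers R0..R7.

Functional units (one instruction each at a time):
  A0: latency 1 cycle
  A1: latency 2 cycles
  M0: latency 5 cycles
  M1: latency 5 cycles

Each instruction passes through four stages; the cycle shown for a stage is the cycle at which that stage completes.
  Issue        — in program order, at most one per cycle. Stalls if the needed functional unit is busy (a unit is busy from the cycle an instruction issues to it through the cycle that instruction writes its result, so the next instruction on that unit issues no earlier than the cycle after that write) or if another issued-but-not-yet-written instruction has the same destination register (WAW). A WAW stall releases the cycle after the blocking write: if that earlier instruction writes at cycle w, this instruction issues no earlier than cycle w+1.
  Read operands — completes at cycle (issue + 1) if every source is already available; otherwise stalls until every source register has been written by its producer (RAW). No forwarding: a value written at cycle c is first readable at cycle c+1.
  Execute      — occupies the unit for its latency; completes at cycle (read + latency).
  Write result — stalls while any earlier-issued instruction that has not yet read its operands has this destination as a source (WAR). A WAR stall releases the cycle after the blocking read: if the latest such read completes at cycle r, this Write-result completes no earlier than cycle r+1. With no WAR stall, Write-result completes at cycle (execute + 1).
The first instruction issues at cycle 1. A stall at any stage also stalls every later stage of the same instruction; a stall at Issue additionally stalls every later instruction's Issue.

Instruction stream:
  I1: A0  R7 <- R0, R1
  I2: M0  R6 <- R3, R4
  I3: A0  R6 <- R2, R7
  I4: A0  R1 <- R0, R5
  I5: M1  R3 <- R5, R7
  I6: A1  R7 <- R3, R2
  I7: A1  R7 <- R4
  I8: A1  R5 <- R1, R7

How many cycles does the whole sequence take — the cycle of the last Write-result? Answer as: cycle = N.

I1  is:1  ro:2  ex:3  wr:4
I2  is:2  ro:3  ex:8  wr:9
I3  is:10  ro:11  ex:12  wr:13  — WAW R6: wait I2 write@9
I4  is:14  ro:15  ex:16  wr:17  — struct: A0 busy until I3 writes@13
I5  is:15  ro:16  ex:21  wr:22
I6  is:16  ro:23  ex:25  wr:26  — RAW R3: wait I5 write@22
I7  is:27  ro:28  ex:30  wr:31  — struct: A1 busy until I6 writes@26
I8  is:32  ro:33  ex:35  wr:36  — struct: A1 busy until I7 writes@31

cycle = 36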